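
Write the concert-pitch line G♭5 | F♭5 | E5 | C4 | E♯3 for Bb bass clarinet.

Ab6 Gb6 F#6 D5 F##4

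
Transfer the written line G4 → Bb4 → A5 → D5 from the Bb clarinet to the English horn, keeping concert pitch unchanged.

C5 Eb5 D6 G5

First find concert pitch: the Bb clarinet sounds a major second below written, so G4 Bb4 A5 D5 sounds F4 Ab4 G5 C5.
Then write for English horn: it sounds a perfect fifth below written, so the part must be a perfect fifth above concert.
F4 → C5
Ab4 → Eb5
G5 → D6
C5 → G5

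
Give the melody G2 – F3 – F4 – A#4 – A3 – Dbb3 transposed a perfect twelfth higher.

D4 C5 C6 E#6 E5 Abb4

G2 becomes D4
F3 becomes C5
F4 becomes C6
A#4 becomes E#6
A3 becomes E5
Dbb3 becomes Abb4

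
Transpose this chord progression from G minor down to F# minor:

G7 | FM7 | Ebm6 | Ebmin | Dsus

F#7 EM7 Dm6 Dmin C#sus

G minor down to F# minor is a minor second; each chord root moves by that interval while the quality stays the same.
G7: root G down a minor second → F#, giving F#7.
FM7: root F down a minor second → E, giving EM7.
Ebm6: root Eb down a minor second → D, giving Dm6.
Ebmin: root Eb down a minor second → D, giving Dmin.
Dsus: root D down a minor second → C#, giving C#sus.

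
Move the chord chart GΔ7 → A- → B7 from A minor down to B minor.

AΔ7 B- C#7

A minor down to B minor is a minor seventh; each chord root moves by that interval while the quality stays the same.
GΔ7: root G down a minor seventh → A, giving AΔ7.
A-: root A down a minor seventh → B, giving B-.
B7: root B down a minor seventh → C#, giving C#7.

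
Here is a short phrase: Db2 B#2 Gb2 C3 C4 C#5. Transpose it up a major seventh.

C3 A##3 F3 B3 B4 B#5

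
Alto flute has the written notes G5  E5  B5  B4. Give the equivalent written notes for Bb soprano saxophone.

E5 C#5 G#5 G#4

First find concert pitch: the alto flute sounds a perfect fourth below written, so G5 E5 B5 B4 sounds D5 B4 F#5 F#4.
Then write for Bb soprano saxophone: it sounds a major second below written, so the part must be a major second above concert.
D5 → E5
B4 → C#5
F#5 → G#5
F#4 → G#4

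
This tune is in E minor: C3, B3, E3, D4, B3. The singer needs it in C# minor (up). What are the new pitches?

From E up to C# is a major sixth; apply that to each pitch.
C3 → A3
B3 → G#4
E3 → C#4
D4 → B4
B3 → G#4

A3 G#4 C#4 B4 G#4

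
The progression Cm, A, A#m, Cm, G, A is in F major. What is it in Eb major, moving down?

Bbm G G#m Bbm F G

F major down to Eb major is a major second; each chord root moves by that interval while the quality stays the same.
Cm: root C down a major second → Bb, giving Bbm.
A: root A down a major second → G, giving G.
A#m: root A# down a major second → G#, giving G#m.
Cm: root C down a major second → Bb, giving Bbm.
G: root G down a major second → F, giving F.
A: root A down a major second → G, giving G.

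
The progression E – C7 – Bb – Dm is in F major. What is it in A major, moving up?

F major up to A major is a major third; each chord root moves by that interval while the quality stays the same.
E: root E up a major third → G#, giving G#.
C7: root C up a major third → E, giving E7.
Bb: root Bb up a major third → D, giving D.
Dm: root D up a major third → F#, giving F#m.

G# E7 D F#m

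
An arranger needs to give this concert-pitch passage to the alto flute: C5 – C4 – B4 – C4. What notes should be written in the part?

Written C4 sounds as G3 on the alto flute, so concert pitches are written a perfect fourth up.
C5 → F5
C4 → F4
B4 → E5
C4 → F4

F5 F4 E5 F4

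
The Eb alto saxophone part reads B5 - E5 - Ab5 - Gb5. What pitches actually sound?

Written C4 on the Eb alto saxophone sounds as Eb3, a major sixth lower; apply that shift to every note.
B5 becomes D5
E5 becomes G4
Ab5 becomes Cb5
Gb5 becomes Bbb4

D5 G4 Cb5 Bbb4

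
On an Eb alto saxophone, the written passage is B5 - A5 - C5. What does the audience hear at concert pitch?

D5 C5 Eb4

Written C4 on the Eb alto saxophone sounds as Eb3, a major sixth lower; apply that shift to every note.
B5 to D5
A5 to C5
C5 to Eb4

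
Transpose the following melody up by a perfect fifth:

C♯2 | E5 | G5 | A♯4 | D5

C#2 up a perfect fifth is G#2.
E5 up a perfect fifth is B5.
G5: a fifth up reaches D, and 7 semitones makes it D6.
A perfect fifth up from A#4 gives E#5.
D5: a fifth up reaches A, and 7 semitones makes it A5.

G#2 B5 D6 E#5 A5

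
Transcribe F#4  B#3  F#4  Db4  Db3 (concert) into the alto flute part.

B4 E#4 B4 Gb4 Gb3

The alto flute sounds a perfect fourth below written, so the written part must be a perfect fourth above concert — transpose each note up.
F#4 → B4
B#3 → E#4
F#4 → B4
Db4 → Gb4
Db3 → Gb3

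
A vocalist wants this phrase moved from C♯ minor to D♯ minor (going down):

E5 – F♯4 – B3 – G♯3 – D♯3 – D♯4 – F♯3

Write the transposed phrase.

From C♯ down to D♯ is a minor seventh; apply that to each pitch.
E5 gives F#4
F#4 gives G#3
B3 gives C#3
G#3 gives A#2
D#3 gives E#2
D#4 gives E#3
F#3 gives G#2

F#4 G#3 C#3 A#2 E#2 E#3 G#2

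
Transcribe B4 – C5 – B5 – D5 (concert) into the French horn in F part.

F#5 G5 F#6 A5

The French horn in F sounds a perfect fifth below written, so the written part must be a perfect fifth above concert — transpose each note up.
B4 -> F#5
C5 -> G5
B5 -> F#6
D5 -> A5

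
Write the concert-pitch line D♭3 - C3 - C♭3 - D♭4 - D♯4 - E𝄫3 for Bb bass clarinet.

Written C4 sounds as Bb2 on the Bb bass clarinet, so concert pitches are written a major ninth up.
Db3 gives Eb4
C3 gives D4
Cb3 gives Db4
Db4 gives Eb5
D#4 gives E#5
Ebb3 gives Fb4

Eb4 D4 Db4 Eb5 E#5 Fb4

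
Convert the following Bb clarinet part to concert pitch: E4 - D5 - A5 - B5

D4 C5 G5 A5

The Bb clarinet sounds a major second below written, so transpose each written note down a major second.
E4 becomes D4
D5 becomes C5
A5 becomes G5
B5 becomes A5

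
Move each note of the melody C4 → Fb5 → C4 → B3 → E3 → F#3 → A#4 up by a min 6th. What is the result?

Ab4 Dbb6 Ab4 G4 C4 D4 F#5

C4 up a minor sixth is Ab4.
Fb5 up a minor sixth is Dbb6.
C4: a sixth up reaches A, and 8 semitones makes it Ab4.
B3: a sixth up reaches G, and 8 semitones makes it G4.
E3 up a minor sixth is C4.
A minor sixth up from F#3 gives D4.
A#4: a sixth up reaches F, and 8 semitones makes it F#5.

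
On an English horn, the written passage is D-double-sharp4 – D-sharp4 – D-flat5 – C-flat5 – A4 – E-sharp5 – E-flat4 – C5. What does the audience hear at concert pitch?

Written C4 on the English horn sounds as F3, a perfect fifth lower; apply that shift to every note.
D##4 to G##3
D#4 to G#3
Db5 to Gb4
Cb5 to Fb4
A4 to D4
E#5 to A#4
Eb4 to Ab3
C5 to F4

G##3 G#3 Gb4 Fb4 D4 A#4 Ab3 F4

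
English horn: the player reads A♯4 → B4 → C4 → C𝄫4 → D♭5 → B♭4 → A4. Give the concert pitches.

Written C4 on the English horn sounds as F3, a perfect fifth lower; apply that shift to every note.
A#4 becomes D#4
B4 becomes E4
C4 becomes F3
Cbb4 becomes Fbb3
Db5 becomes Gb4
Bb4 becomes Eb4
A4 becomes D4

D#4 E4 F3 Fbb3 Gb4 Eb4 D4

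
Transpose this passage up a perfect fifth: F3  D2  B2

C4 A2 F#3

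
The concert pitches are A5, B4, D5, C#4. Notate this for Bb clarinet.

B5 C#5 E5 D#4

The Bb clarinet sounds a major second below written, so the written part must be a major second above concert — transpose each note up.
A5 gives B5
B4 gives C#5
D5 gives E5
C#4 gives D#4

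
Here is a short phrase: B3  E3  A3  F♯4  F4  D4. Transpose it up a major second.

B3 -> C#4
E3 -> F#3
A3 -> B3
F#4 -> G#4
F4 -> G4
D4 -> E4

C#4 F#3 B3 G#4 G4 E4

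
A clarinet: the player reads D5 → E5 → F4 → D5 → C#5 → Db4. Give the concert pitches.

The A clarinet sounds a minor third below written, so transpose each written note down a minor third.
D5 -> B4
E5 -> C#5
F4 -> D4
D5 -> B4
C#5 -> A#4
Db4 -> Bb3

B4 C#5 D4 B4 A#4 Bb3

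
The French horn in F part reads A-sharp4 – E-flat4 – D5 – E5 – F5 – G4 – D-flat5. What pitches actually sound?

D#4 Ab3 G4 A4 Bb4 C4 Gb4

The French horn in F sounds a perfect fifth below written, so transpose each written note down a perfect fifth.
A#4 becomes D#4
Eb4 becomes Ab3
D5 becomes G4
E5 becomes A4
F5 becomes Bb4
G4 becomes C4
Db5 becomes Gb4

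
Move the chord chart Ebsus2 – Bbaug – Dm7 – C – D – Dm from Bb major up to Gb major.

Bb major up to Gb major is a minor sixth; each chord root moves by that interval while the quality stays the same.
Ebsus2: root Eb up a minor sixth → Cb, giving Cbsus2.
Bbaug: root Bb up a minor sixth → Gb, giving Gbaug.
Dm7: root D up a minor sixth → Bb, giving Bbm7.
C: root C up a minor sixth → Ab, giving Ab.
D: root D up a minor sixth → Bb, giving Bb.
Dm: root D up a minor sixth → Bb, giving Bbm.

Cbsus2 Gbaug Bbm7 Ab Bb Bbm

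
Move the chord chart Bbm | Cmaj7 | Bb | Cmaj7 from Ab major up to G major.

Am Bmaj7 A Bmaj7

Ab major up to G major is a major seventh; each chord root moves by that interval while the quality stays the same.
Bbm: root Bb up a major seventh → A, giving Am.
Cmaj7: root C up a major seventh → B, giving Bmaj7.
Bb: root Bb up a major seventh → A, giving A.
Cmaj7: root C up a major seventh → B, giving Bmaj7.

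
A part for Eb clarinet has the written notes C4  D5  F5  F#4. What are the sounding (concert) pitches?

Eb4 F5 Ab5 A4

Written C4 on the Eb clarinet sounds as Eb4, a minor third higher; apply that shift to every note.
C4 gives Eb4
D5 gives F5
F5 gives Ab5
F#4 gives A4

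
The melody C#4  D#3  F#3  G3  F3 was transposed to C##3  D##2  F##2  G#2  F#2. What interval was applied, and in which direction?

down a diminished octave

From C#4 to C##3 is 8 letter names — an octave of some quality.
C##3 to C#4 is 11 semitones, which makes it a diminished octave; the second version is lower, so the direction is down.
Checking another pair — F3 → F#2 — gives the same interval.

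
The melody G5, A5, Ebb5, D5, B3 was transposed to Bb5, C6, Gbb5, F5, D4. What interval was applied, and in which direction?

From G5 to Bb5 is 3 letter names — a third of some quality.
G5 to Bb5 is 3 semitones, which makes it a minor third; the second version is higher, so the direction is up.
Checking another pair — B3 → D4 — gives the same interval.

up a minor third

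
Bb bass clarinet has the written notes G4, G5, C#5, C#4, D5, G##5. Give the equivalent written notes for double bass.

First find concert pitch: the Bb bass clarinet sounds a major ninth below written, so G4 G5 C#5 C#4 D5 G##5 sounds F3 F4 B3 B2 C4 F##4.
Then write for double bass: it sounds a perfect octave below written, so the part must be a perfect octave above concert.
F3 → F4
F4 → F5
B3 → B4
B2 → B3
C4 → C5
F##4 → F##5

F4 F5 B4 B3 C5 F##5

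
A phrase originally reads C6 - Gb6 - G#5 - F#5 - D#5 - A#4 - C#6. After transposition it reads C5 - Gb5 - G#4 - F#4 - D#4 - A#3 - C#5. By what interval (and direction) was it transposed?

From C6 to C5 is 8 letter names — an octave of some quality.
C5 to C6 is 12 semitones, which makes it a perfect octave; the second version is lower, so the direction is down.
Checking another pair — C#6 → C#5 — gives the same interval.

down a perfect octave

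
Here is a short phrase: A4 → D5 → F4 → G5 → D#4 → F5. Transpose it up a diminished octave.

A4: an octave up reaches A, and 11 semitones makes it Ab5.
A diminished octave up from D5 gives Db6.
A diminished octave up from F4 gives Fb5.
A diminished octave up from G5 gives Gb6.
D#4: an octave up reaches D, and 11 semitones makes it D5.
F5 up a diminished octave is Fb6.

Ab5 Db6 Fb5 Gb6 D5 Fb6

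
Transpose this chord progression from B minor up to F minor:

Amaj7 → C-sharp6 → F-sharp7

Ebmaj7 G6 C7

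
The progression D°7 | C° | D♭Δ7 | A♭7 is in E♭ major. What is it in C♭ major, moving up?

Bb°7 Ab° BbbΔ7 Fb7

E♭ major up to C♭ major is a minor sixth; each chord root moves by that interval while the quality stays the same.
D°7: root D up a minor sixth → Bb, giving Bb°7.
C°: root C up a minor sixth → Ab, giving Ab°.
D♭Δ7: root D♭ up a minor sixth → Bbb, giving BbbΔ7.
A♭7: root A♭ up a minor sixth → Fb, giving Fb7.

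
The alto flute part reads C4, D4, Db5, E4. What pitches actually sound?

G3 A3 Ab4 B3

The alto flute sounds a perfect fourth below written, so transpose each written note down a perfect fourth.
C4 to G3
D4 to A3
Db5 to Ab4
E4 to B3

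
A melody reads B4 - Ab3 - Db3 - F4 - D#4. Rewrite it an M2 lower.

A4 Gb3 Cb3 Eb4 C#4

B4: a second down reaches A, and 2 semitones makes it A4.
Ab3 down a major second is Gb3.
Db3 down a major second is Cb3.
A major second down from F4 gives Eb4.
A major second down from D#4 gives C#4.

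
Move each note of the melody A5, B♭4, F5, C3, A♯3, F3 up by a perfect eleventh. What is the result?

D7 Eb6 Bb6 F4 D#5 Bb4

A perfect eleventh up from A5 gives D7.
A perfect eleventh up from Bb4 gives Eb6.
F5 up a perfect eleventh is Bb6.
C3 up a perfect eleventh is F4.
A#3 up a perfect eleventh is D#5.
A perfect eleventh up from F3 gives Bb4.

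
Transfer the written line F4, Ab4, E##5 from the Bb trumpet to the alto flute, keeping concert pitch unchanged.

Ab4 Cb5 G##5

First find concert pitch: the Bb trumpet sounds a major second below written, so F4 Ab4 E##5 sounds Eb4 Gb4 D##5.
Then write for alto flute: it sounds a perfect fourth below written, so the part must be a perfect fourth above concert.
Eb4 → Ab4
Gb4 → Cb5
D##5 → G##5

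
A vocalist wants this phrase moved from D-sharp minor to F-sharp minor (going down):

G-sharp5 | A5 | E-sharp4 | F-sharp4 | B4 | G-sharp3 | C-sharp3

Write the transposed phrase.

B4 C5 G#3 A3 D4 B2 E2

From D-sharp down to F-sharp is a major sixth; apply that to each pitch.
G#5 -> B4
A5 -> C5
E#4 -> G#3
F#4 -> A3
B4 -> D4
G#3 -> B2
C#3 -> E2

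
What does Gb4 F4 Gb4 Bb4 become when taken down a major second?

Fb4 Eb4 Fb4 Ab4

Gb4 becomes Fb4
F4 becomes Eb4
Gb4 becomes Fb4
Bb4 becomes Ab4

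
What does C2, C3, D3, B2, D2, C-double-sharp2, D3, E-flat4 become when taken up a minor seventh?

Bb2 Bb3 C4 A3 C3 B#2 C4 Db5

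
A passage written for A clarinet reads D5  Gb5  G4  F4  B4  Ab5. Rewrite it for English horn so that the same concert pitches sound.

F#5 Bb5 B4 A4 D#5 C6

First find concert pitch: the A clarinet sounds a minor third below written, so D5 Gb5 G4 F4 B4 Ab5 sounds B4 Eb5 E4 D4 G#4 F5.
Then write for English horn: it sounds a perfect fifth below written, so the part must be a perfect fifth above concert.
B4 → F#5
Eb5 → Bb5
E4 → B4
D4 → A4
G#4 → D#5
F5 → C6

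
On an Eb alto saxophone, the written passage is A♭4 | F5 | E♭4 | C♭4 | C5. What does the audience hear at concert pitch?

Cb4 Ab4 Gb3 Ebb3 Eb4

Written C4 on the Eb alto saxophone sounds as Eb3, a major sixth lower; apply that shift to every note.
Ab4 becomes Cb4
F5 becomes Ab4
Eb4 becomes Gb3
Cb4 becomes Ebb3
C5 becomes Eb4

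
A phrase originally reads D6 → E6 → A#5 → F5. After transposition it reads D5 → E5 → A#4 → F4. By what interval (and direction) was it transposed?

Take the first pair: D6 → D5. D to D spans 8 letter names, so the interval is some kind of octave.
D5 to D6 is 12 semitones, which makes it a perfect octave; the second version is lower, so the direction is down.
Checking another pair — F5 → F4 — gives the same interval.

down a perfect octave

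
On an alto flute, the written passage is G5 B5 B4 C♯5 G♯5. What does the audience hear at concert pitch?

Written C4 on the alto flute sounds as G3, a perfect fourth lower; apply that shift to every note.
G5 becomes D5
B5 becomes F#5
B4 becomes F#4
C#5 becomes G#4
G#5 becomes D#5

D5 F#5 F#4 G#4 D#5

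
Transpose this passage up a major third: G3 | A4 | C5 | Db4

G3 up a major third is B3.
A major third up from A4 gives C#5.
C5: a third up reaches E, and 4 semitones makes it E5.
Db4: a third up reaches F, and 4 semitones makes it F4.

B3 C#5 E5 F4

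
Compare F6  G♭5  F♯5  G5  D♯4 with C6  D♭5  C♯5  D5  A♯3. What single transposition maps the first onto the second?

From F6 to C6 is 4 letter names — a fourth of some quality.
C6 to F6 is 5 semitones, which makes it a perfect fourth; the second version is lower, so the direction is down.
Checking another pair — D#4 → A#3 — gives the same interval.

down a perfect fourth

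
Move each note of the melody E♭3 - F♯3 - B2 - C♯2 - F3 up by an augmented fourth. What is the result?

A3 B#3 E#3 F##2 B3

An augmented fourth up from Eb3 gives A3.
F#3 up an augmented fourth is B#3.
B2: a fourth up reaches E, and 6 semitones makes it E#3.
C#2 up an augmented fourth is F##2.
F3 up an augmented fourth is B3.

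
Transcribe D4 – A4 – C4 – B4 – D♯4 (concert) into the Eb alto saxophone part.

B4 F#5 A4 G#5 B#4

The Eb alto saxophone sounds a major sixth below written, so the written part must be a major sixth above concert — transpose each note up.
D4 gives B4
A4 gives F#5
C4 gives A4
B4 gives G#5
D#4 gives B#4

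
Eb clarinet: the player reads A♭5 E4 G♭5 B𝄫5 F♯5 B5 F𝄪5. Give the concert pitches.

Cb6 G4 Bbb5 Dbb6 A5 D6 A#5

Written C4 on the Eb clarinet sounds as Eb4, a minor third higher; apply that shift to every note.
Ab5 gives Cb6
E4 gives G4
Gb5 gives Bbb5
Bbb5 gives Dbb6
F#5 gives A5
B5 gives D6
F##5 gives A#5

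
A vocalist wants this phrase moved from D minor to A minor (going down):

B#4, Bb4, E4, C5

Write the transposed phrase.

D minor to A minor down is a perfect fourth, so every note moves down by that interval.
B#4 becomes F##4
Bb4 becomes F4
E4 becomes B3
C5 becomes G4

F##4 F4 B3 G4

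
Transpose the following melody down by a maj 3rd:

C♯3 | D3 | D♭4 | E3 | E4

A2 Bb2 Bbb3 C3 C4

C#3 becomes A2
D3 becomes Bb2
Db4 becomes Bbb3
E3 becomes C3
E4 becomes C4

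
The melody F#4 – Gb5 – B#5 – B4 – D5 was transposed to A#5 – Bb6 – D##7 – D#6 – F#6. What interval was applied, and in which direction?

up a major tenth

From F#4 to A#5 is 10 letter names — a tenth of some quality.
F#4 to A#5 is 16 semitones, which makes it a major tenth; the second version is higher, so the direction is up.
Checking another pair — D5 → F#6 — gives the same interval.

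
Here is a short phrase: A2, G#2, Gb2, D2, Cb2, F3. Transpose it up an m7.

G3 F#3 Fb3 C3 Bbb2 Eb4

A minor seventh up from A2 gives G3.
G#2 up a minor seventh is F#3.
A minor seventh up from Gb2 gives Fb3.
D2 up a minor seventh is C3.
A minor seventh up from Cb2 gives Bbb2.
F3 up a minor seventh is Eb4.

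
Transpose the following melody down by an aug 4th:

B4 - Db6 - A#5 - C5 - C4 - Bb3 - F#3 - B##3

F4 Abb5 E5 Gb4 Gb3 Fb3 C3 F##3

An augmented fourth down from B4 gives F4.
An augmented fourth down from Db6 gives Abb5.
An augmented fourth down from A#5 gives E5.
C5: a fourth down reaches G, and 6 semitones makes it Gb4.
C4 down an augmented fourth is Gb3.
Bb3: a fourth down reaches F, and 6 semitones makes it Fb3.
F#3: a fourth down reaches C, and 6 semitones makes it C3.
An augmented fourth down from B##3 gives F##3.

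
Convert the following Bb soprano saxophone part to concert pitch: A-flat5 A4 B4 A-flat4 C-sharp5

The Bb soprano saxophone sounds a major second below written, so transpose each written note down a major second.
Ab5 -> Gb5
A4 -> G4
B4 -> A4
Ab4 -> Gb4
C#5 -> B4

Gb5 G4 A4 Gb4 B4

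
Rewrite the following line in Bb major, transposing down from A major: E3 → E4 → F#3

A major to Bb major down is a major seventh, so every note moves down by that interval.
E3 -> F2
E4 -> F3
F#3 -> G2

F2 F3 G2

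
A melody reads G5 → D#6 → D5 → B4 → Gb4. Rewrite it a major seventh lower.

Ab4 E5 Eb4 C4 Abb3

A major seventh down from G5 gives Ab4.
D#6: a seventh down reaches E, and 11 semitones makes it E5.
D5: a seventh down reaches E, and 11 semitones makes it Eb4.
B4: a seventh down reaches C, and 11 semitones makes it C4.
Gb4 down a major seventh is Abb3.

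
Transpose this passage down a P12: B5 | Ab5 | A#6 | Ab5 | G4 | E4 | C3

E4 Db4 D#5 Db4 C3 A2 F1

B5 to E4
Ab5 to Db4
A#6 to D#5
Ab5 to Db4
G4 to C3
E4 to A2
C3 to F1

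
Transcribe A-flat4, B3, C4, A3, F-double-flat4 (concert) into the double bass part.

Written C4 sounds as C3 on the double bass, so concert pitches are written a perfect octave up.
Ab4 gives Ab5
B3 gives B4
C4 gives C5
A3 gives A4
Fbb4 gives Fbb5

Ab5 B4 C5 A4 Fbb5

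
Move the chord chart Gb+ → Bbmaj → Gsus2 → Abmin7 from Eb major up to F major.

Ab+ Cmaj Asus2 Bbmin7

Eb major up to F major is a major second; each chord root moves by that interval while the quality stays the same.
Gb+: root Gb up a major second → Ab, giving Ab+.
Bbmaj: root Bb up a major second → C, giving Cmaj.
Gsus2: root G up a major second → A, giving Asus2.
Abmin7: root Ab up a major second → Bb, giving Bbmin7.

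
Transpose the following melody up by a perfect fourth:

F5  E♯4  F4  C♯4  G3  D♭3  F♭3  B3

Bb5 A#4 Bb4 F#4 C4 Gb3 Bbb3 E4

A perfect fourth up from F5 gives Bb5.
E#4 up a perfect fourth is A#4.
F4 up a perfect fourth is Bb4.
C#4 up a perfect fourth is F#4.
G3 up a perfect fourth is C4.
Db3 up a perfect fourth is Gb3.
Fb3 up a perfect fourth is Bbb3.
B3: a fourth up reaches E, and 5 semitones makes it E4.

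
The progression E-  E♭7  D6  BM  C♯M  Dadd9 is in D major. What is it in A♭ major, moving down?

D major down to A♭ major is an augmented fourth; each chord root moves by that interval while the quality stays the same.
E-: root E down an augmented fourth → Bb, giving Bb-.
E♭7: root E♭ down an augmented fourth → Bbb, giving Bbb7.
D6: root D down an augmented fourth → Ab, giving Ab6.
BM: root B down an augmented fourth → F, giving FM.
C♯M: root C♯ down an augmented fourth → G, giving GM.
Dadd9: root D down an augmented fourth → Ab, giving Abadd9.

Bb- Bbb7 Ab6 FM GM Abadd9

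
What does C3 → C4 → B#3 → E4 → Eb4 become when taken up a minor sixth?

C3 to Ab3
C4 to Ab4
B#3 to G#4
E4 to C5
Eb4 to Cb5

Ab3 Ab4 G#4 C5 Cb5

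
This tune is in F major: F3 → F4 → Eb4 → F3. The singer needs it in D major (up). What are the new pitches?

D4 D5 C5 D4

F major to D major up is a major sixth, so every note moves up by that interval.
F3 gives D4
F4 gives D5
Eb4 gives C5
F3 gives D4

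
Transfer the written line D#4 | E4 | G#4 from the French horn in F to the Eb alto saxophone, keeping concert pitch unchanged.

E#4 F#4 A#4

First find concert pitch: the French horn in F sounds a perfect fifth below written, so D#4 E4 G#4 sounds G#3 A3 C#4.
Then write for Eb alto saxophone: it sounds a major sixth below written, so the part must be a major sixth above concert.
G#3 → E#4
A3 → F#4
C#4 → A#4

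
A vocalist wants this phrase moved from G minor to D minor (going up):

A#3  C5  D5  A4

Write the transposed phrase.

From G up to D is a perfect fifth; apply that to each pitch.
A#3 → E#4
C5 → G5
D5 → A5
A4 → E5

E#4 G5 A5 E5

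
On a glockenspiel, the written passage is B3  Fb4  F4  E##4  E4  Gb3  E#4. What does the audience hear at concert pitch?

B5 Fb6 F6 E##6 E6 Gb5 E#6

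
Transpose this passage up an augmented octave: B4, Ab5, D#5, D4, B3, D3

B4 -> B#5
Ab5 -> A6
D#5 -> D##6
D4 -> D#5
B3 -> B#4
D3 -> D#4

B#5 A6 D##6 D#5 B#4 D#4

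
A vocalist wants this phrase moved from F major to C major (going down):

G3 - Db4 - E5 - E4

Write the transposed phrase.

D3 Ab3 B4 B3

From F down to C is a perfect fourth; apply that to each pitch.
G3 becomes D3
Db4 becomes Ab3
E5 becomes B4
E4 becomes B3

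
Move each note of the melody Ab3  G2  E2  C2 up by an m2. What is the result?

Ab3 -> Bbb3
G2 -> Ab2
E2 -> F2
C2 -> Db2

Bbb3 Ab2 F2 Db2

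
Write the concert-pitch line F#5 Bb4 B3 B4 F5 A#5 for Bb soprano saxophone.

G#5 C5 C#4 C#5 G5 B#5

Written C4 sounds as Bb3 on the Bb soprano saxophone, so concert pitches are written a major second up.
F#5 gives G#5
Bb4 gives C5
B3 gives C#4
B4 gives C#5
F5 gives G5
A#5 gives B#5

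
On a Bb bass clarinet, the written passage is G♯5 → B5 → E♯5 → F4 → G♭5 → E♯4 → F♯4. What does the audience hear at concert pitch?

F#4 A4 D#4 Eb3 Fb4 D#3 E3

The Bb bass clarinet sounds a major ninth below written, so transpose each written note down a major ninth.
G#5 becomes F#4
B5 becomes A4
E#5 becomes D#4
F4 becomes Eb3
Gb5 becomes Fb4
E#4 becomes D#3
F#4 becomes E3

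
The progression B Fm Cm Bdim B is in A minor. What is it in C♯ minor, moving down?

D# Am Em D#dim D#

A minor down to C♯ minor is a minor sixth; each chord root moves by that interval while the quality stays the same.
B: root B down a minor sixth → D#, giving D#.
Fm: root F down a minor sixth → A, giving Am.
Cm: root C down a minor sixth → E, giving Em.
Bdim: root B down a minor sixth → D#, giving D#dim.
B: root B down a minor sixth → D#, giving D#.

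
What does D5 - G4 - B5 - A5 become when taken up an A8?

D#6 G#5 B#6 A#6

D5 to D#6
G4 to G#5
B5 to B#6
A5 to A#6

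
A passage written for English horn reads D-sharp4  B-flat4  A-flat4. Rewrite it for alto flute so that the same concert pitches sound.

C#4 Ab4 Gb4

First find concert pitch: the English horn sounds a perfect fifth below written, so D-sharp4 B-flat4 A-flat4 sounds G#3 Eb4 Db4.
Then write for alto flute: it sounds a perfect fourth below written, so the part must be a perfect fourth above concert.
G#3 → C#4
Eb4 → Ab4
Db4 → Gb4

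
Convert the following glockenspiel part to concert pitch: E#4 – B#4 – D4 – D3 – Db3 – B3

E#6 B#6 D6 D5 Db5 B5

Written C4 on the glockenspiel sounds as C6, a perfect fifteenth higher; apply that shift to every note.
E#4 → E#6
B#4 → B#6
D4 → D6
D3 → D5
Db3 → Db5
B3 → B5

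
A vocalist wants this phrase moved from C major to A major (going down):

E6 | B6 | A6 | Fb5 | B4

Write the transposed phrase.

From C down to A is a minor third; apply that to each pitch.
E6 gives C#6
B6 gives G#6
A6 gives F#6
Fb5 gives Db5
B4 gives G#4

C#6 G#6 F#6 Db5 G#4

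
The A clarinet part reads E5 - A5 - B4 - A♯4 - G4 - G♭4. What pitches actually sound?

C#5 F#5 G#4 F##4 E4 Eb4

The A clarinet sounds a minor third below written, so transpose each written note down a minor third.
E5 → C#5
A5 → F#5
B4 → G#4
A#4 → F##4
G4 → E4
Gb4 → Eb4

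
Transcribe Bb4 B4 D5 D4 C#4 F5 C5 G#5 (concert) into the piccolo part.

Bb3 B3 D4 D3 C#3 F4 C4 G#4

Written C4 sounds as C5 on the piccolo, so concert pitches are written a perfect octave down.
Bb4 becomes Bb3
B4 becomes B3
D5 becomes D4
D4 becomes D3
C#4 becomes C#3
F5 becomes F4
C5 becomes C4
G#5 becomes G#4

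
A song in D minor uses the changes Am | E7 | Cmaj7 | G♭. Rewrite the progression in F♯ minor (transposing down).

C#m G#7 Emaj7 Bb

D minor down to F♯ minor is a minor sixth; each chord root moves by that interval while the quality stays the same.
Am: root A down a minor sixth → C#, giving C#m.
E7: root E down a minor sixth → G#, giving G#7.
Cmaj7: root C down a minor sixth → E, giving Emaj7.
G♭: root G♭ down a minor sixth → Bb, giving Bb.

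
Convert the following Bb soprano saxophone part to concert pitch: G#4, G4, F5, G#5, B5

The Bb soprano saxophone sounds a major second below written, so transpose each written note down a major second.
G#4 -> F#4
G4 -> F4
F5 -> Eb5
G#5 -> F#5
B5 -> A5

F#4 F4 Eb5 F#5 A5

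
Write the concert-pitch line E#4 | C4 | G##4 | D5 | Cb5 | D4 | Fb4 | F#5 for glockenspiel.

The glockenspiel sounds a perfect fifteenth above written, so the written part must be a perfect fifteenth below concert — transpose each note down.
E#4 to E#2
C4 to C2
G##4 to G##2
D5 to D3
Cb5 to Cb3
D4 to D2
Fb4 to Fb2
F#5 to F#3

E#2 C2 G##2 D3 Cb3 D2 Fb2 F#3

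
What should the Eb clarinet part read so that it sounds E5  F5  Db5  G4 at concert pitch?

C#5 D5 Bb4 E4

The Eb clarinet sounds a minor third above written, so the written part must be a minor third below concert — transpose each note down.
E5 → C#5
F5 → D5
Db5 → Bb4
G4 → E4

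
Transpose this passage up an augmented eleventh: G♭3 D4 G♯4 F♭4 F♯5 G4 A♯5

Gb3 to C5
D4 to G#5
G#4 to C##6
Fb4 to Bb5
F#5 to B#6
G4 to C#6
A#5 to D##7

C5 G#5 C##6 Bb5 B#6 C#6 D##7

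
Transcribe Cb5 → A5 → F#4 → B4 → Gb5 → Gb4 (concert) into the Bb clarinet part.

Db5 B5 G#4 C#5 Ab5 Ab4

Written C4 sounds as Bb3 on the Bb clarinet, so concert pitches are written a major second up.
Cb5 to Db5
A5 to B5
F#4 to G#4
B4 to C#5
Gb5 to Ab5
Gb4 to Ab4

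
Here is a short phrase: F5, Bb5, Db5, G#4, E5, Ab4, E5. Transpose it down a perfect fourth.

F5: a fourth down reaches C, and 5 semitones makes it C5.
Bb5: a fourth down reaches F, and 5 semitones makes it F5.
A perfect fourth down from Db5 gives Ab4.
G#4 down a perfect fourth is D#4.
A perfect fourth down from E5 gives B4.
Ab4 down a perfect fourth is Eb4.
A perfect fourth down from E5 gives B4.

C5 F5 Ab4 D#4 B4 Eb4 B4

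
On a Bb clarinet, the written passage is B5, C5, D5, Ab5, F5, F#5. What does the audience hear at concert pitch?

A5 Bb4 C5 Gb5 Eb5 E5

Written C4 on the Bb clarinet sounds as Bb3, a major second lower; apply that shift to every note.
B5 → A5
C5 → Bb4
D5 → C5
Ab5 → Gb5
F5 → Eb5
F#5 → E5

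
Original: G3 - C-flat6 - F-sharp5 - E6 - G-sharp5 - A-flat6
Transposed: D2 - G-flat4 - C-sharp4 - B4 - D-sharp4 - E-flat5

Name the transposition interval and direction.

From G3 to D2 is 11 letter names — an eleventh of some quality.
D2 to G3 is 17 semitones, which makes it a perfect eleventh; the second version is lower, so the direction is down.
Checking another pair — Ab6 → Eb5 — gives the same interval.

down a perfect eleventh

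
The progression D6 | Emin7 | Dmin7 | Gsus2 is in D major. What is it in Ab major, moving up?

D major up to Ab major is a diminished fifth; each chord root moves by that interval while the quality stays the same.
D6: root D up a diminished fifth → Ab, giving Ab6.
Emin7: root E up a diminished fifth → Bb, giving Bbmin7.
Dmin7: root D up a diminished fifth → Ab, giving Abmin7.
Gsus2: root G up a diminished fifth → Db, giving Dbsus2.

Ab6 Bbmin7 Abmin7 Dbsus2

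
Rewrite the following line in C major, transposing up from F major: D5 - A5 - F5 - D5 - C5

F major to C major up is a perfect fifth, so every note moves up by that interval.
D5 becomes A5
A5 becomes E6
F5 becomes C6
D5 becomes A5
C5 becomes G5

A5 E6 C6 A5 G5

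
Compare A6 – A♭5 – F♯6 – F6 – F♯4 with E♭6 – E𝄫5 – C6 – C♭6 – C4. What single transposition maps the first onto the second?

down an augmented fourth

Take the first pair: A6 → Eb6. A to E spans 4 letter names, so the interval is some kind of fourth.
Eb6 to A6 is 6 semitones, which makes it an augmented fourth; the second version is lower, so the direction is down.
Checking another pair — F#4 → C4 — gives the same interval.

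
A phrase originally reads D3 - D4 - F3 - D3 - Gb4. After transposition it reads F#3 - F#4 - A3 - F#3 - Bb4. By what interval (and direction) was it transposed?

up a major third

Take the first pair: D3 → F#3. D to F spans 3 letter names, so the interval is some kind of third.
D3 to F#3 is 4 semitones, which makes it a major third; the second version is higher, so the direction is up.
Checking another pair — Gb4 → Bb4 — gives the same interval.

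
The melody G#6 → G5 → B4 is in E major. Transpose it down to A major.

C#6 C5 E4

From E down to A is a perfect fifth; apply that to each pitch.
G#6 to C#6
G5 to C5
B4 to E4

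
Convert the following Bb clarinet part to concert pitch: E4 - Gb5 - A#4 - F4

The Bb clarinet sounds a major second below written, so transpose each written note down a major second.
E4 → D4
Gb5 → Fb5
A#4 → G#4
F4 → Eb4

D4 Fb5 G#4 Eb4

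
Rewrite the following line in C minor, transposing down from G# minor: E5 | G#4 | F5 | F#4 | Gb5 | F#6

Ab4 C4 Bbb4 Bb3 Cbb5 Bb5

G# minor to C minor down is an augmented fifth, so every note moves down by that interval.
E5 to Ab4
G#4 to C4
F5 to Bbb4
F#4 to Bb3
Gb5 to Cbb5
F#6 to Bb5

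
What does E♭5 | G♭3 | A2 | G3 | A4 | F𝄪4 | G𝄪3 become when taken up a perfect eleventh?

Ab6 Cb5 D4 C5 D6 B#5 C##5

A perfect eleventh up from Eb5 gives Ab6.
Gb3 up a perfect eleventh is Cb5.
A2 up a perfect eleventh is D4.
G3: an eleventh up reaches C, and 17 semitones makes it C5.
A perfect eleventh up from A4 gives D6.
F##4: an eleventh up reaches B, and 17 semitones makes it B#5.
G##3: an eleventh up reaches C, and 17 semitones makes it C##5.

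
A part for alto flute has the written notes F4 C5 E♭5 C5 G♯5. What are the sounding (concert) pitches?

Written C4 on the alto flute sounds as G3, a perfect fourth lower; apply that shift to every note.
F4 -> C4
C5 -> G4
Eb5 -> Bb4
C5 -> G4
G#5 -> D#5

C4 G4 Bb4 G4 D#5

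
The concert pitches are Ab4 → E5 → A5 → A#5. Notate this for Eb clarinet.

F4 C#5 F#5 F##5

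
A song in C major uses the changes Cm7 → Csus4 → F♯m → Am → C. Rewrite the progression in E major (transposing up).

Em7 Esus4 A#m C#m E

C major up to E major is a major third; each chord root moves by that interval while the quality stays the same.
Cm7: root C up a major third → E, giving Em7.
Csus4: root C up a major third → E, giving Esus4.
F♯m: root F♯ up a major third → A#, giving A#m.
Am: root A up a major third → C#, giving C#m.
C: root C up a major third → E, giving E.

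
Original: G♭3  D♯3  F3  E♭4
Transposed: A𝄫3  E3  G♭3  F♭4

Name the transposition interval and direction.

up a minor second

From Gb3 to Abb3 is 2 letter names — a second of some quality.
Gb3 to Abb3 is 1 semitone, which makes it a minor second; the second version is higher, so the direction is up.
Checking another pair — Eb4 → Fb4 — gives the same interval.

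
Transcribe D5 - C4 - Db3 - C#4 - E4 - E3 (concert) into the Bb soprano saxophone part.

The Bb soprano saxophone sounds a major second below written, so the written part must be a major second above concert — transpose each note up.
D5 → E5
C4 → D4
Db3 → Eb3
C#4 → D#4
E4 → F#4
E3 → F#3

E5 D4 Eb3 D#4 F#4 F#3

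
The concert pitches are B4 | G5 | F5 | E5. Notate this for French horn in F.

F#5 D6 C6 B5

Written C4 sounds as F3 on the French horn in F, so concert pitches are written a perfect fifth up.
B4 -> F#5
G5 -> D6
F5 -> C6
E5 -> B5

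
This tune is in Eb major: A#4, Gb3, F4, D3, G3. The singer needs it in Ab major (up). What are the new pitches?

D#5 Cb4 Bb4 G3 C4

From Eb up to Ab is a perfect fourth; apply that to each pitch.
A#4 gives D#5
Gb3 gives Cb4
F4 gives Bb4
D3 gives G3
G3 gives C4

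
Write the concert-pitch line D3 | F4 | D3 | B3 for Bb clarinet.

The Bb clarinet sounds a major second below written, so the written part must be a major second above concert — transpose each note up.
D3 becomes E3
F4 becomes G4
D3 becomes E3
B3 becomes C#4

E3 G4 E3 C#4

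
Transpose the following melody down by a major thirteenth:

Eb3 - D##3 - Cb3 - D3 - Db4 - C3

Gb1 F##1 Ebb1 F1 Fb2 Eb1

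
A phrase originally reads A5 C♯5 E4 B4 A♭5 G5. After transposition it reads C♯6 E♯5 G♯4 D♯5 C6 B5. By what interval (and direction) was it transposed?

up a major third

From A5 to C#6 is 3 letter names — a third of some quality.
A5 to C#6 is 4 semitones, which makes it a major third; the second version is higher, so the direction is up.
Checking another pair — G5 → B5 — gives the same interval.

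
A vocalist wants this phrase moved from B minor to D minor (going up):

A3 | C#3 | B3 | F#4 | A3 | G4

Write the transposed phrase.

C4 E3 D4 A4 C4 Bb4

B minor to D minor up is a minor third, so every note moves up by that interval.
A3 becomes C4
C#3 becomes E3
B3 becomes D4
F#4 becomes A4
A3 becomes C4
G4 becomes Bb4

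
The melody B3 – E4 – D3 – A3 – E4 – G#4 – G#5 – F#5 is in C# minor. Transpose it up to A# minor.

From C# up to A# is a major sixth; apply that to each pitch.
B3 to G#4
E4 to C#5
D3 to B3
A3 to F#4
E4 to C#5
G#4 to E#5
G#5 to E#6
F#5 to D#6

G#4 C#5 B3 F#4 C#5 E#5 E#6 D#6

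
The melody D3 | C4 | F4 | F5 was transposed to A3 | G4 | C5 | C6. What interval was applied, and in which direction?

From D3 to A3 is 5 letter names — a fifth of some quality.
D3 to A3 is 7 semitones, which makes it a perfect fifth; the second version is higher, so the direction is up.
Checking another pair — F5 → C6 — gives the same interval.

up a perfect fifth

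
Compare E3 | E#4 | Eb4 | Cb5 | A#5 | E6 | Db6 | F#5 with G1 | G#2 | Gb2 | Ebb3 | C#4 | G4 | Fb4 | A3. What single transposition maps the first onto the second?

From E3 to G1 is 13 letter names — a thirteenth of some quality.
G1 to E3 is 21 semitones, which makes it a major thirteenth; the second version is lower, so the direction is down.
Checking another pair — F#5 → A3 — gives the same interval.

down a major thirteenth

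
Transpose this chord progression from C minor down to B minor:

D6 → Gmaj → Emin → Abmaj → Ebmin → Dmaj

C minor down to B minor is a minor second; each chord root moves by that interval while the quality stays the same.
D6: root D down a minor second → C#, giving C#6.
Gmaj: root G down a minor second → F#, giving F#maj.
Emin: root E down a minor second → D#, giving D#min.
Abmaj: root Ab down a minor second → G, giving Gmaj.
Ebmin: root Eb down a minor second → D, giving Dmin.
Dmaj: root D down a minor second → C#, giving C#maj.

C#6 F#maj D#min Gmaj Dmin C#maj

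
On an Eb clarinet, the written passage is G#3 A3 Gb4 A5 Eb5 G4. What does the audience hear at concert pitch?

B3 C4 Bbb4 C6 Gb5 Bb4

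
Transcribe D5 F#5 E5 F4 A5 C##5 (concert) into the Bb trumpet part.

The Bb trumpet sounds a major second below written, so the written part must be a major second above concert — transpose each note up.
D5 -> E5
F#5 -> G#5
E5 -> F#5
F4 -> G4
A5 -> B5
C##5 -> D##5

E5 G#5 F#5 G4 B5 D##5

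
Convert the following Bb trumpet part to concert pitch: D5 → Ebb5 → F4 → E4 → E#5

C5 Dbb5 Eb4 D4 D#5

Written C4 on the Bb trumpet sounds as Bb3, a major second lower; apply that shift to every note.
D5 gives C5
Ebb5 gives Dbb5
F4 gives Eb4
E4 gives D4
E#5 gives D#5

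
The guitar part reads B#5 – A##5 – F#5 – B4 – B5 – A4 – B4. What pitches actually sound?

B#4 A##4 F#4 B3 B4 A3 B3

Written C4 on the guitar sounds as C3, a perfect octave lower; apply that shift to every note.
B#5 → B#4
A##5 → A##4
F#5 → F#4
B4 → B3
B5 → B4
A4 → A3
B4 → B3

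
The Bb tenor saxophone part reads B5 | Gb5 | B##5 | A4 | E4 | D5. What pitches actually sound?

A4 Fb4 A##4 G3 D3 C4

The Bb tenor saxophone sounds a major ninth below written, so transpose each written note down a major ninth.
B5 to A4
Gb5 to Fb4
B##5 to A##4
A4 to G3
E4 to D3
D5 to C4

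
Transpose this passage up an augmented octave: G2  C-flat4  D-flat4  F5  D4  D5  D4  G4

G#3 C5 D5 F#6 D#5 D#6 D#5 G#5

G2 to G#3
Cb4 to C5
Db4 to D5
F5 to F#6
D4 to D#5
D5 to D#6
D4 to D#5
G4 to G#5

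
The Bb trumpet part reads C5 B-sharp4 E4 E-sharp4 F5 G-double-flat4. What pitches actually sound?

The Bb trumpet sounds a major second below written, so transpose each written note down a major second.
C5 becomes Bb4
B#4 becomes A#4
E4 becomes D4
E#4 becomes D#4
F5 becomes Eb5
Gbb4 becomes Fbb4

Bb4 A#4 D4 D#4 Eb5 Fbb4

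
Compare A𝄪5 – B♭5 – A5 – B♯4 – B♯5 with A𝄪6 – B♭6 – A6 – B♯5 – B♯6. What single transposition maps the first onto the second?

up a perfect octave

Take the first pair: A##5 → A##6. A to A spans 8 letter names, so the interval is some kind of octave.
A##5 to A##6 is 12 semitones, which makes it a perfect octave; the second version is higher, so the direction is up.
Checking another pair — B#5 → B#6 — gives the same interval.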